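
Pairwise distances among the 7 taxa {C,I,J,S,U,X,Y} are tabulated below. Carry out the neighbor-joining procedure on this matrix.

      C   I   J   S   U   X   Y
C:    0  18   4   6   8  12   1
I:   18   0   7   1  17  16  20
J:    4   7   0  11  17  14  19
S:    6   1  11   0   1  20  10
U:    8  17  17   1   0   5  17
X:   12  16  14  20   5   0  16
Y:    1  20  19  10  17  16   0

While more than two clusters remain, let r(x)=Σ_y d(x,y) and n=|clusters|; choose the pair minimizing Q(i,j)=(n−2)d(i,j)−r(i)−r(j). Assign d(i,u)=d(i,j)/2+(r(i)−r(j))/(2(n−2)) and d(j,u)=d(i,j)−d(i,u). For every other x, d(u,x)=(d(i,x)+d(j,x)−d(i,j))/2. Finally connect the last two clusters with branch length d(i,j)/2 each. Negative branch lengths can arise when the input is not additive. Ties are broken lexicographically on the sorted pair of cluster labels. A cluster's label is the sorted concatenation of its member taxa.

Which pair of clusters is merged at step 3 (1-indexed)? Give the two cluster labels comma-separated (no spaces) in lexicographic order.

I,S

iteration 1: select C,Y (d=1, Q=-127); attach at lengths (-29/10, 39/10); label the merged cluster CY
  updated: d(CY,I)=37/2, d(CY,J)=11, d(CY,S)=15/2, d(CY,U)=12, d(CY,X)=27/2
iteration 2: select U,X (d=5, Q=-201/2); attach at lengths (7/16, 73/16); label the merged cluster UX
  updated: d(CY,UX)=41/4, d(I,UX)=14, d(J,UX)=13, d(S,UX)=8
iteration 3: select I,S (d=1, Q=-65); attach at lengths (8/3, -5/3); label the merged cluster IS
  updated: d(CY,IS)=25/2, d(IS,J)=17/2, d(IS,UX)=21/2
iteration 4: select CY,UX (d=41/4, Q=-47); attach at lengths (41/8, 41/8); label the merged cluster CUXY
  updated: d(CUXY,IS)=51/8, d(CUXY,J)=55/8
iteration 5: select CUXY,IS (d=51/8, Q=-87/4); attach at lengths (19/8, 4); label the merged cluster CISUXY
  updated: d(CISUXY,J)=9/2
iteration 6: select CISUXY,J (d=9/2); attach at lengths (9/4, 9/4); label the merged cluster CIJSUXY
final tree: ((((C:-29/10,Y:39/10):41/8,(U:7/16,X:73/16):41/8):19/8,(I:8/3,S:-5/3):4):9/4,J:9/4)
total length: 225/8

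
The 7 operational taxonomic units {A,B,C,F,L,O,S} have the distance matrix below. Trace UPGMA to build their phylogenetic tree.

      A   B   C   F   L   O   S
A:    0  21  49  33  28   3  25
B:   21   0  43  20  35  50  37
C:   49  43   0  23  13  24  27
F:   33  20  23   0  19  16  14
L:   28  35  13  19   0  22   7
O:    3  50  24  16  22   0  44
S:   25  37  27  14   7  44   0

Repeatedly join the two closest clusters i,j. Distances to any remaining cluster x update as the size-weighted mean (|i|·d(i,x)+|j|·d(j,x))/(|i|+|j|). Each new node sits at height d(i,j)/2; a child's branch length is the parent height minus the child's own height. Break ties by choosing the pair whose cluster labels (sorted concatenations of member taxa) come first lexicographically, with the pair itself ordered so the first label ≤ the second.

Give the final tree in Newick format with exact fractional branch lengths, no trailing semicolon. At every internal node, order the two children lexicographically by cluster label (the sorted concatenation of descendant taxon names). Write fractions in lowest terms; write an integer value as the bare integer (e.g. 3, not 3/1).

(((A:3/2,O:3/2):217/16,(C:21/2,(F:33/4,(L:7/2,S:7/2):19/4):9/4):73/16):101/48,B:103/6)

step 1: merge (A,O) at d=3; branch lengths A→3/2, O→3/2; new cluster AO
  updated: d(AO,B)=71/2, d(AO,C)=73/2, d(AO,F)=49/2, d(AO,L)=25, d(AO,S)=69/2
step 2: merge (L,S) at d=7; branch lengths L→7/2, S→7/2; new cluster LS
  updated: d(AO,LS)=119/4, d(B,LS)=36, d(C,LS)=20, d(F,LS)=33/2
step 3: merge (F,LS) at d=33/2; branch lengths F→33/4, LS→19/4; new cluster FLS
  updated: d(AO,FLS)=28, d(B,FLS)=92/3, d(C,FLS)=21
step 4: merge (C,FLS) at d=21; branch lengths C→21/2, FLS→9/4; new cluster CFLS
  updated: d(AO,CFLS)=241/8, d(B,CFLS)=135/4
step 5: merge (AO,CFLS) at d=241/8; branch lengths AO→217/16, CFLS→73/16; new cluster ACFLOS
  updated: d(ACFLOS,B)=103/3
step 6: merge (ACFLOS,B) at d=103/3; branch lengths ACFLOS→101/48, B→103/6; new cluster ABCFLOS
final tree: (((A:3/2,O:3/2):217/16,(C:21/2,(F:33/4,(L:7/2,S:7/2):19/4):9/4):73/16):101/48,B:103/6)
total length: 3511/48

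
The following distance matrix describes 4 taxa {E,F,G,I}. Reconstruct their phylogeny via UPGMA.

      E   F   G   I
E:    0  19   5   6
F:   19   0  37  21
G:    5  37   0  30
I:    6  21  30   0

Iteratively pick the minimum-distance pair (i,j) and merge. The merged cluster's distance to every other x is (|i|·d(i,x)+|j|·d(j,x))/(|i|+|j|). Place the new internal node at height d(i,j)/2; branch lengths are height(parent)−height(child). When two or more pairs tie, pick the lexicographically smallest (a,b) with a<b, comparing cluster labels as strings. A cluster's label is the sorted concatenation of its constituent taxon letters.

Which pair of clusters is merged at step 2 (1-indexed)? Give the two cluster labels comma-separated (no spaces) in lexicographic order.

step 1: merge (E,G) at d=5; branch lengths E→5/2, G→5/2; new cluster EG
  updated: d(EG,F)=28, d(EG,I)=18
step 2: merge (EG,I) at d=18; branch lengths EG→13/2, I→9; new cluster EGI
  updated: d(EGI,F)=77/3
step 3: merge (EGI,F) at d=77/3; branch lengths EGI→23/6, F→77/6; new cluster EFGI
final tree: (((E:5/2,G:5/2):13/2,I:9):23/6,F:77/6)
total length: 223/6

EG,I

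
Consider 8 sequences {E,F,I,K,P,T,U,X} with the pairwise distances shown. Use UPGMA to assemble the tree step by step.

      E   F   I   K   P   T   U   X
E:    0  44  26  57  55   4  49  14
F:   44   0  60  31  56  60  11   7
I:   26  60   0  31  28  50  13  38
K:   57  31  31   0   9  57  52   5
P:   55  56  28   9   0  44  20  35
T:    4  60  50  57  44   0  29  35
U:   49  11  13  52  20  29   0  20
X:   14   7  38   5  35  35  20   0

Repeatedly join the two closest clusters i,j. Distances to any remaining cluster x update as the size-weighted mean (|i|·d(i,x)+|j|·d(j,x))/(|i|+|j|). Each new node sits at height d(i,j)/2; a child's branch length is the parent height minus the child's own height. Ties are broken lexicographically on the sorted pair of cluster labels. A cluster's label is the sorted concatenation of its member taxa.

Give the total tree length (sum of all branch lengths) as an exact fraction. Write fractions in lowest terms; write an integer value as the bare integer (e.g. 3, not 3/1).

581/6

iteration 1: select E,T (d=4); attach at lengths (2, 2); label the merged cluster ET
  updated: d(ET,F)=52, d(ET,I)=38, d(ET,K)=57, d(ET,P)=99/2, d(ET,U)=39, d(ET,X)=49/2
iteration 2: select K,X (d=5); attach at lengths (5/2, 5/2); label the merged cluster KX
  updated: d(ET,KX)=163/4, d(F,KX)=19, d(I,KX)=69/2, d(KX,P)=22, d(KX,U)=36
iteration 3: select F,U (d=11); attach at lengths (11/2, 11/2); label the merged cluster FU
  updated: d(ET,FU)=91/2, d(FU,I)=73/2, d(FU,KX)=55/2, d(FU,P)=38
iteration 4: select KX,P (d=22); attach at lengths (17/2, 11); label the merged cluster KPX
  updated: d(ET,KPX)=131/3, d(FU,KPX)=31, d(I,KPX)=97/3
iteration 5: select FU,KPX (d=31); attach at lengths (10, 9/2); label the merged cluster FKPUX
  updated: d(ET,FKPUX)=222/5, d(FKPUX,I)=34
iteration 6: select FKPUX,I (d=34); attach at lengths (3/2, 17); label the merged cluster FIKPUX
  updated: d(ET,FIKPUX)=130/3
iteration 7: select ET,FIKPUX (d=130/3); attach at lengths (59/3, 14/3); label the merged cluster EFIKPTUX
final tree: ((E:2,T:2):59/3,(((F:11/2,U:11/2):10,((K:5/2,X:5/2):17/2,P:11):9/2):3/2,I:17):14/3)
total length: 581/6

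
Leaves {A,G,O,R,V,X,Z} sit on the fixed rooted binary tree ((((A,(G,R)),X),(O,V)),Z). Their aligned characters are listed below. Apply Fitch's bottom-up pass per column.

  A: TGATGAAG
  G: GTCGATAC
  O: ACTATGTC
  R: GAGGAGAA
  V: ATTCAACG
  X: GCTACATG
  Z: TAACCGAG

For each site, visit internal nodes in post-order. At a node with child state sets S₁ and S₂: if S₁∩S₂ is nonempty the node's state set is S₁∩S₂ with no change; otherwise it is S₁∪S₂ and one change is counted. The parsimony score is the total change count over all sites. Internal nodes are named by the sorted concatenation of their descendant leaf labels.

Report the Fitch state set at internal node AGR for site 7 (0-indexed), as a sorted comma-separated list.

A,C,G

site 0, node GR: G={G} ∩ R={G} → {G} (+0)
site 0, node AGR: A={T} ∪ GR={G} → {G,T} (+1)
site 0, node AGRX: AGR={G,T} ∩ X={G} → {G} (+0)
site 0, node OV: O={A} ∩ V={A} → {A} (+0)
site 0, node AGORVX: AGRX={G} ∪ OV={A} → {A,G} (+1)
site 0, node AGORVXZ: AGORVX={A,G} ∪ Z={T} → {A,G,T} (+1)
site 1, node GR: G={T} ∪ R={A} → {A,T} (+1)
site 1, node AGR: A={G} ∪ GR={A,T} → {A,G,T} (+1)
site 1, node AGRX: AGR={A,G,T} ∪ X={C} → {A,C,G,T} (+1)
site 1, node OV: O={C} ∪ V={T} → {C,T} (+1)
site 1, node AGORVX: AGRX={A,C,G,T} ∩ OV={C,T} → {C,T} (+0)
site 1, node AGORVXZ: AGORVX={C,T} ∪ Z={A} → {A,C,T} (+1)
site 2, node GR: G={C} ∪ R={G} → {C,G} (+1)
site 2, node AGR: A={A} ∪ GR={C,G} → {A,C,G} (+1)
site 2, node AGRX: AGR={A,C,G} ∪ X={T} → {A,C,G,T} (+1)
site 2, node OV: O={T} ∩ V={T} → {T} (+0)
site 2, node AGORVX: AGRX={A,C,G,T} ∩ OV={T} → {T} (+0)
site 2, node AGORVXZ: AGORVX={T} ∪ Z={A} → {A,T} (+1)
site 3, node GR: G={G} ∩ R={G} → {G} (+0)
site 3, node AGR: A={T} ∪ GR={G} → {G,T} (+1)
site 3, node AGRX: AGR={G,T} ∪ X={A} → {A,G,T} (+1)
site 3, node OV: O={A} ∪ V={C} → {A,C} (+1)
site 3, node AGORVX: AGRX={A,G,T} ∩ OV={A,C} → {A} (+0)
site 3, node AGORVXZ: AGORVX={A} ∪ Z={C} → {A,C} (+1)
site 4, node GR: G={A} ∩ R={A} → {A} (+0)
site 4, node AGR: A={G} ∪ GR={A} → {A,G} (+1)
site 4, node AGRX: AGR={A,G} ∪ X={C} → {A,C,G} (+1)
site 4, node OV: O={T} ∪ V={A} → {A,T} (+1)
site 4, node AGORVX: AGRX={A,C,G} ∩ OV={A,T} → {A} (+0)
site 4, node AGORVXZ: AGORVX={A} ∪ Z={C} → {A,C} (+1)
site 5, node GR: G={T} ∪ R={G} → {G,T} (+1)
site 5, node AGR: A={A} ∪ GR={G,T} → {A,G,T} (+1)
site 5, node AGRX: AGR={A,G,T} ∩ X={A} → {A} (+0)
site 5, node OV: O={G} ∪ V={A} → {A,G} (+1)
site 5, node AGORVX: AGRX={A} ∩ OV={A,G} → {A} (+0)
site 5, node AGORVXZ: AGORVX={A} ∪ Z={G} → {A,G} (+1)
site 6, node GR: G={A} ∩ R={A} → {A} (+0)
site 6, node AGR: A={A} ∩ GR={A} → {A} (+0)
site 6, node AGRX: AGR={A} ∪ X={T} → {A,T} (+1)
site 6, node OV: O={T} ∪ V={C} → {C,T} (+1)
site 6, node AGORVX: AGRX={A,T} ∩ OV={C,T} → {T} (+0)
site 6, node AGORVXZ: AGORVX={T} ∪ Z={A} → {A,T} (+1)
site 7, node GR: G={C} ∪ R={A} → {A,C} (+1)
site 7, node AGR: A={G} ∪ GR={A,C} → {A,C,G} (+1)
site 7, node AGRX: AGR={A,C,G} ∩ X={G} → {G} (+0)
site 7, node OV: O={C} ∪ V={G} → {C,G} (+1)
site 7, node AGORVX: AGRX={G} ∩ OV={C,G} → {G} (+0)
site 7, node AGORVXZ: AGORVX={G} ∩ Z={G} → {G} (+0)
per-site changes: [3, 5, 4, 4, 4, 4, 3, 3]; total = 30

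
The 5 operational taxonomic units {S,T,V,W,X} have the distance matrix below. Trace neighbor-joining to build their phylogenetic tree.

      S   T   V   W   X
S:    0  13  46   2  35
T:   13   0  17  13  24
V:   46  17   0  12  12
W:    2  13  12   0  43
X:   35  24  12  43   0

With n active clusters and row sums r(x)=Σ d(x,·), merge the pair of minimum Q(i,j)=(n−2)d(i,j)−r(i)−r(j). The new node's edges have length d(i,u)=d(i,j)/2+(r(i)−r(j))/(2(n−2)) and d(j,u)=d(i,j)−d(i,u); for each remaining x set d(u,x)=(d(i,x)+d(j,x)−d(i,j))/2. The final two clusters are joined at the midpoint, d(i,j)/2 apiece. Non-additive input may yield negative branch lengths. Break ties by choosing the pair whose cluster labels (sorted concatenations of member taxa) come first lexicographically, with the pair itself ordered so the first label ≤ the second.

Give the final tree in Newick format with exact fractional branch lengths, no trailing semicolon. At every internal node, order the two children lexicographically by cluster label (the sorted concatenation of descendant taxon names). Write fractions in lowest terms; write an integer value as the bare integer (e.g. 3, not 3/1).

(((S:17/4,W:-9/4):49/4,T:-1/4):59/8,(V:3/2,X:21/2):59/8)

1. join V+X (d=12, Q=-165) ⇒ VX; edges |V|=3/2, |X|=21/2
  updated: d(S,VX)=69/2, d(T,VX)=29/2, d(VX,W)=43/2
2. join S+W (d=2, Q=-82) ⇒ SW; edges |S|=17/4, |W|=-9/4
  updated: d(SW,T)=12, d(SW,VX)=27
3. join SW+T (d=12, Q=-107/2) ⇒ STW; edges |SW|=49/4, |T|=-1/4
  updated: d(STW,VX)=59/4
4. join STW+VX (d=59/4) ⇒ STVWX; edges |STW|=59/8, |VX|=59/8
final tree: (((S:17/4,W:-9/4):49/4,T:-1/4):59/8,(V:3/2,X:21/2):59/8)
total length: 163/4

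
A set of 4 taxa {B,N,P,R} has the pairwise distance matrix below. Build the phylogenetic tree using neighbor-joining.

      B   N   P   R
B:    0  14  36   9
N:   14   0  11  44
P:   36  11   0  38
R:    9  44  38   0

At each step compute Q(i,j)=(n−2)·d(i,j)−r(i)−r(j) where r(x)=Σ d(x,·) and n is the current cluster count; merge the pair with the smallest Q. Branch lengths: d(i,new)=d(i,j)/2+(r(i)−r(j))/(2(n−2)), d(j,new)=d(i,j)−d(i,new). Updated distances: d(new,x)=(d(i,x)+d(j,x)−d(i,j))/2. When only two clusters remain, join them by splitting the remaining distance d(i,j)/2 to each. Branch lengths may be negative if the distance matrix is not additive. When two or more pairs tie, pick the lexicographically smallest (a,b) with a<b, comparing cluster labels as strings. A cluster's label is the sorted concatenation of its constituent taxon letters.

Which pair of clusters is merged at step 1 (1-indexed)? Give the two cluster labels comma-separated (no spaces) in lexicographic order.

iteration 1: select B,R (d=9, Q=-132); attach at lengths (-7/2, 25/2); label the merged cluster BR
  updated: d(BR,N)=49/2, d(BR,P)=65/2
iteration 2: select BR,N (d=49/2, Q=-68); attach at lengths (23, 3/2); label the merged cluster BNR
  updated: d(BNR,P)=19/2
iteration 3: select BNR,P (d=19/2); attach at lengths (19/4, 19/4); label the merged cluster BNPR
final tree: (((B:-7/2,R:25/2):23,N:3/2):19/4,P:19/4)
total length: 43

B,R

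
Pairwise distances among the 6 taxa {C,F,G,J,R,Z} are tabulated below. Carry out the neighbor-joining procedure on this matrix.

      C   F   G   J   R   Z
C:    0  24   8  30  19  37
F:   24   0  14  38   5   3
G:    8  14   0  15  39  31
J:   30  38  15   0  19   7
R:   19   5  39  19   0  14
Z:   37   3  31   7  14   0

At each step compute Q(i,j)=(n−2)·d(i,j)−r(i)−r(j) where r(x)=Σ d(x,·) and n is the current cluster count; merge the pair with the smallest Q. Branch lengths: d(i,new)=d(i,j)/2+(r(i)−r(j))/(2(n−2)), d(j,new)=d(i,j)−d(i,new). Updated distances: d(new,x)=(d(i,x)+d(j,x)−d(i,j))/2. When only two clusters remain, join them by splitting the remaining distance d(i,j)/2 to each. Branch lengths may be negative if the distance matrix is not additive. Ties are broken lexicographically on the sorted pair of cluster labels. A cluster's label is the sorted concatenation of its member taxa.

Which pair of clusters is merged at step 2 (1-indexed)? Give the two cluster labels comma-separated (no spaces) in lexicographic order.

step 1: merge (C,G) at d=8, Q=-193; branch lengths C→43/8, G→21/8; new cluster CG
  updated: d(CG,F)=15, d(CG,J)=37/2, d(CG,R)=25, d(CG,Z)=30
step 2: merge (CG,J) at d=37/2, Q=-231/2; branch lengths CG→41/4, J→33/4; new cluster CGJ
  updated: d(CGJ,F)=69/4, d(CGJ,R)=51/4, d(CGJ,Z)=37/4
step 3: merge (CGJ,Z) at d=37/4, Q=-47; branch lengths CGJ→63/8, Z→11/8; new cluster CGJZ
  updated: d(CGJZ,F)=11/2, d(CGJZ,R)=35/4
step 4: merge (CGJZ,F) at d=11/2, Q=-77/4; branch lengths CGJZ→37/8, F→7/8; new cluster CFGJZ
  updated: d(CFGJZ,R)=33/8
step 5: merge (CFGJZ,R) at d=33/8; branch lengths CFGJZ→33/16, R→33/16; new cluster CFGJRZ
final tree: (((((C:43/8,G:21/8):41/4,J:33/4):63/8,Z:11/8):37/8,F:7/8):33/16,R:33/16)
total length: 363/8

CG,J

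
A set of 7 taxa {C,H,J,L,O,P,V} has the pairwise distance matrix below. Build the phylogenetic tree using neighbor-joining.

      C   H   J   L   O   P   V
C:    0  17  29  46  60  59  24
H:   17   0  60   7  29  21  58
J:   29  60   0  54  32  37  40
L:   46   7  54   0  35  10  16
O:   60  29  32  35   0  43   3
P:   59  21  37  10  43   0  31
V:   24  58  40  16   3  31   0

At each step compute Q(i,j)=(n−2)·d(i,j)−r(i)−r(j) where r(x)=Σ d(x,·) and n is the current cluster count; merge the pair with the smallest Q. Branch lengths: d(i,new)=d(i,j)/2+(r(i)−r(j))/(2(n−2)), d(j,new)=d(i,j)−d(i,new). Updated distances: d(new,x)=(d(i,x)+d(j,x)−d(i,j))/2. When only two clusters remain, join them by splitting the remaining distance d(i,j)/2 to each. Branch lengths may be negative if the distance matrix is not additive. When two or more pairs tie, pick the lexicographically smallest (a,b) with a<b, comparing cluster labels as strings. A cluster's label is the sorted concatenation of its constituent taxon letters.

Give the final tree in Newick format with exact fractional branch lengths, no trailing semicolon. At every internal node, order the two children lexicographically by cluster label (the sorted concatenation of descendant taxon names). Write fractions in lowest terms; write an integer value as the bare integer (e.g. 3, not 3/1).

step 1: merge (O,V) at d=3, Q=-359; branch lengths O→9/2, V→-3/2; new cluster OV
  updated: d(C,OV)=81/2, d(H,OV)=42, d(J,OV)=69/2, d(L,OV)=24, d(OV,P)=71/2
step 2: merge (C,J) at d=29, Q=-290; branch lengths C→93/8, J→139/8; new cluster CJ
  updated: d(CJ,H)=24, d(CJ,L)=71/2, d(CJ,OV)=23, d(CJ,P)=67/2
step 3: merge (CJ,OV) at d=23, Q=-343/2; branch lengths CJ→121/12, OV→155/12; new cluster CJOV
  updated: d(CJOV,H)=43/2, d(CJOV,L)=73/4, d(CJOV,P)=23
step 4: merge (CJOV,P) at d=23, Q=-283/4; branch lengths CJOV→219/16, P→149/16; new cluster CJOPV
  updated: d(CJOPV,H)=39/4, d(CJOPV,L)=21/8
step 5: merge (CJOPV,H) at d=39/4, Q=-155/8; branch lengths CJOPV→43/16, H→113/16; new cluster CHJOPV
  updated: d(CHJOPV,L)=-1/16
step 6: merge (CHJOPV,L) at d=-1/16; branch lengths CHJOPV→-1/32, L→-1/32; new cluster CHJLOPV
final tree: (((((C:93/8,J:139/8):121/12,(O:9/2,V:-3/2):155/12):219/16,P:149/16):43/16,H:113/16):-1/32,L:-1/32)
total length: 1403/16

(((((C:93/8,J:139/8):121/12,(O:9/2,V:-3/2):155/12):219/16,P:149/16):43/16,H:113/16):-1/32,L:-1/32)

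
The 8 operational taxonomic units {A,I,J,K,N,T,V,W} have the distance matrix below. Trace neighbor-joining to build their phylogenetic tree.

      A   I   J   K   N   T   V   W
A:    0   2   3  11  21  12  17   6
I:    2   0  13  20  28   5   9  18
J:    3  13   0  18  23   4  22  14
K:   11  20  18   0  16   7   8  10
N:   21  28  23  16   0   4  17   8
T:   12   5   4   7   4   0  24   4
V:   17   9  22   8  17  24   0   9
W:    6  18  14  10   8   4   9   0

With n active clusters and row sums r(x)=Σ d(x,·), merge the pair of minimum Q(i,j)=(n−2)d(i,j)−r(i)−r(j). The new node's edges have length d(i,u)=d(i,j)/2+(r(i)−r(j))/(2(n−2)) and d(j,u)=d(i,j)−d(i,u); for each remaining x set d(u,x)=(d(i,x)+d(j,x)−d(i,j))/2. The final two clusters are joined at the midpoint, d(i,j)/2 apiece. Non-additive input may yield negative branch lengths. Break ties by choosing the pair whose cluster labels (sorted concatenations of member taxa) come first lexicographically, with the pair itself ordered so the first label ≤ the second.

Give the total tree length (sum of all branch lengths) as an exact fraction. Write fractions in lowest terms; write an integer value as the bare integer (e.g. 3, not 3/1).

step 1: merge (A,I) at d=2, Q=-155; branch lengths A→-11/12, I→35/12; new cluster AI
  updated: d(AI,J)=7, d(AI,K)=29/2, d(AI,N)=47/2, d(AI,T)=15/2, d(AI,V)=12, d(AI,W)=11
step 2: merge (AI,J) at d=7, Q=-257/2; branch lengths AI→9/4, J→19/4; new cluster AIJ
  updated: d(AIJ,K)=51/4, d(AIJ,N)=79/4, d(AIJ,T)=9/4, d(AIJ,V)=27/2, d(AIJ,W)=9
step 3: merge (K,V) at d=8, Q=-373/4; branch lengths K→57/32, V→199/32; new cluster KV
  updated: d(AIJ,KV)=73/8, d(KV,N)=25/2, d(KV,T)=23/2, d(KV,W)=11/2
step 4: merge (AIJ,T) at d=9/4, Q=-441/8; branch lengths AIJ→67/16, T→-31/16; new cluster AIJT
  updated: d(AIJT,KV)=147/16, d(AIJT,N)=43/4, d(AIJT,W)=43/8
step 5: merge (AIJT,N) at d=43/4, Q=-561/16; branch lengths AIJT→249/64, N→439/64; new cluster AIJNT
  updated: d(AIJNT,KV)=175/32, d(AIJNT,W)=21/16
step 6: merge (AIJNT,KV) at d=175/32, Q=-393/32; branch lengths AIJNT→41/64, KV→309/64; new cluster AIJKNTV
  updated: d(AIJKNTV,W)=43/64
step 7: merge (AIJKNTV,W) at d=43/64; branch lengths AIJKNTV→43/128, W→43/128; new cluster AIJKNTVW
final tree: ((((((A:-11/12,I:35/12):9/4,J:19/4):67/16,T:-31/16):249/64,N:439/64):41/64,(K:57/32,V:199/32):309/64):43/128,W:43/128)
total length: 2313/64

2313/64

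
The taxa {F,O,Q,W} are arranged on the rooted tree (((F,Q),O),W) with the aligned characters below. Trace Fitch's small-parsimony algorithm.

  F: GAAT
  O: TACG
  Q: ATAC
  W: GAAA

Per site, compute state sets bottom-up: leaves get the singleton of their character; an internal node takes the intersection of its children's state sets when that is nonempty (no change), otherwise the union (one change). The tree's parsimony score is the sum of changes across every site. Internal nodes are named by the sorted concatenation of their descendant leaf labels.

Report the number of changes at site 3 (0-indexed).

3

FQ@0: {G} ∪ {A} = {A,G} (union, +1)
FOQ@0: {A,G} ∪ {T} = {A,G,T} (union, +1)
FOQW@0: {A,G,T} ∩ {G} = {G} (intersection, +0)
FQ@1: {A} ∪ {T} = {A,T} (union, +1)
FOQ@1: {A,T} ∩ {A} = {A} (intersection, +0)
FOQW@1: {A} ∩ {A} = {A} (intersection, +0)
FQ@2: {A} ∩ {A} = {A} (intersection, +0)
FOQ@2: {A} ∪ {C} = {A,C} (union, +1)
FOQW@2: {A,C} ∩ {A} = {A} (intersection, +0)
FQ@3: {T} ∪ {C} = {C,T} (union, +1)
FOQ@3: {C,T} ∪ {G} = {C,G,T} (union, +1)
FOQW@3: {C,G,T} ∪ {A} = {A,C,G,T} (union, +1)
per-site changes: [2, 1, 1, 3]; total = 7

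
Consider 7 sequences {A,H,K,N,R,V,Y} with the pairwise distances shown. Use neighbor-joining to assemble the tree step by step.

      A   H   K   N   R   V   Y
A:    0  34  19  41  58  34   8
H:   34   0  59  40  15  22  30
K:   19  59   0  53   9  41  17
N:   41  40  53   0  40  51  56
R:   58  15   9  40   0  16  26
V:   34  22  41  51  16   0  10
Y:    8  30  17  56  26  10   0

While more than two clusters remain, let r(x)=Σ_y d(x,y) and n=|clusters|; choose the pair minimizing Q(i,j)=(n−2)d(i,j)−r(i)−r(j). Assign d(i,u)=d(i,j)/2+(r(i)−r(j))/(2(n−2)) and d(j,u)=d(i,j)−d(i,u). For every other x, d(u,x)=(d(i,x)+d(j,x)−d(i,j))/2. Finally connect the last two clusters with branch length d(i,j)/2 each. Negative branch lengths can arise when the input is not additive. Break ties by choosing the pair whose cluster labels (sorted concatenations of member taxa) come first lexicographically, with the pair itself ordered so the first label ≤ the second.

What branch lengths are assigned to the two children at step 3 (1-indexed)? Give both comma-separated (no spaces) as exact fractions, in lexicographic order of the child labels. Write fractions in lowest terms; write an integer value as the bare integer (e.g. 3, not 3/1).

65/6,175/6

step 1: merge (K,R) at d=9, Q=-317; branch lengths K→79/10, R→11/10; new cluster KR
  updated: d(A,KR)=34, d(H,KR)=65/2, d(KR,N)=42, d(KR,V)=24, d(KR,Y)=17
step 2: merge (A,Y) at d=8, Q=-240; branch lengths A→31/4, Y→1/4; new cluster AY
  updated: d(AY,H)=28, d(AY,KR)=43/2, d(AY,N)=89/2, d(AY,V)=18
step 3: merge (H,N) at d=40, Q=-180; branch lengths H→65/6, N→175/6; new cluster HN
  updated: d(AY,HN)=65/4, d(HN,KR)=69/4, d(HN,V)=33/2
step 4: merge (AY,V) at d=18, Q=-313/4; branch lengths AY→133/16, V→155/16; new cluster AVY
  updated: d(AVY,HN)=59/8, d(AVY,KR)=55/4
step 5: merge (AVY,HN) at d=59/8, Q=-307/8; branch lengths AVY→31/16, HN→87/16; new cluster AHNVY
  updated: d(AHNVY,KR)=189/16
step 6: merge (AHNVY,KR) at d=189/16; branch lengths AHNVY→189/32, KR→189/32; new cluster AHKNRVY
final tree: ((((A:31/4,Y:1/4):133/16,V:155/16):31/16,(H:65/6,N:175/6):87/16):189/32,(K:79/10,R:11/10):189/32)
total length: 1507/16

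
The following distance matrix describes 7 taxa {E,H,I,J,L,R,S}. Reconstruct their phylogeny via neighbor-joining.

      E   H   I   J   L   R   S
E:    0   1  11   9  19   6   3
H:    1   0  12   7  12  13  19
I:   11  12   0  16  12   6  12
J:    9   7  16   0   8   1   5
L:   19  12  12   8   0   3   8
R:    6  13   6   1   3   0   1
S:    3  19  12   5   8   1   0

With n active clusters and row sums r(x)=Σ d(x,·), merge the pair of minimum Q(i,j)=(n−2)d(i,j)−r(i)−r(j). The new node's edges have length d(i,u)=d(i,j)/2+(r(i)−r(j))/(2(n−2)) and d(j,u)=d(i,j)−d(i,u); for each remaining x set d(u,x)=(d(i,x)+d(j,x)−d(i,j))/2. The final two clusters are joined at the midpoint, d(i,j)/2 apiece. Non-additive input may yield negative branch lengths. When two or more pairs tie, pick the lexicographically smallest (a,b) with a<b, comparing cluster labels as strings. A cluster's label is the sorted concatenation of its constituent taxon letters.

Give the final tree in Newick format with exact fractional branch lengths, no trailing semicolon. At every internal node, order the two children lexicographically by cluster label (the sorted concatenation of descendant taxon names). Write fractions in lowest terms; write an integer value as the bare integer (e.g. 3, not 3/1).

((((((E:-1,H:2):5,I:6):19/6,L:29/6):1/4,R:-7/4):1/4,J:41/16):39/32,S:39/32)

1. join E+H (d=1, Q=-108) ⇒ EH; edges |E|=-1, |H|=2
  updated: d(EH,I)=11, d(EH,J)=15/2, d(EH,L)=15, d(EH,R)=9, d(EH,S)=21/2
2. join EH+I (d=11, Q=-66) ⇒ EHI; edges |EH|=5, |I|=6
  updated: d(EHI,J)=25/4, d(EHI,L)=8, d(EHI,R)=2, d(EHI,S)=23/4
3. join EHI+L (d=8, Q=-25) ⇒ EHIL; edges |EHI|=19/6, |L|=29/6
  updated: d(EHIL,J)=25/8, d(EHIL,R)=-3/2, d(EHIL,S)=23/8
4. join EHIL+R (d=-3/2, Q=-8) ⇒ EHILR; edges |EHIL|=1/4, |R|=-7/4
  updated: d(EHILR,J)=45/16, d(EHILR,S)=43/16
5. join EHILR+J (d=45/16, Q=-21/2) ⇒ EHIJLR; edges |EHILR|=1/4, |J|=41/16
  updated: d(EHIJLR,S)=39/16
6. join EHIJLR+S (d=39/16) ⇒ EHIJLRS; edges |EHIJLR|=39/32, |S|=39/32
final tree: ((((((E:-1,H:2):5,I:6):19/6,L:29/6):1/4,R:-7/4):1/4,J:41/16):39/32,S:39/32)
total length: 95/4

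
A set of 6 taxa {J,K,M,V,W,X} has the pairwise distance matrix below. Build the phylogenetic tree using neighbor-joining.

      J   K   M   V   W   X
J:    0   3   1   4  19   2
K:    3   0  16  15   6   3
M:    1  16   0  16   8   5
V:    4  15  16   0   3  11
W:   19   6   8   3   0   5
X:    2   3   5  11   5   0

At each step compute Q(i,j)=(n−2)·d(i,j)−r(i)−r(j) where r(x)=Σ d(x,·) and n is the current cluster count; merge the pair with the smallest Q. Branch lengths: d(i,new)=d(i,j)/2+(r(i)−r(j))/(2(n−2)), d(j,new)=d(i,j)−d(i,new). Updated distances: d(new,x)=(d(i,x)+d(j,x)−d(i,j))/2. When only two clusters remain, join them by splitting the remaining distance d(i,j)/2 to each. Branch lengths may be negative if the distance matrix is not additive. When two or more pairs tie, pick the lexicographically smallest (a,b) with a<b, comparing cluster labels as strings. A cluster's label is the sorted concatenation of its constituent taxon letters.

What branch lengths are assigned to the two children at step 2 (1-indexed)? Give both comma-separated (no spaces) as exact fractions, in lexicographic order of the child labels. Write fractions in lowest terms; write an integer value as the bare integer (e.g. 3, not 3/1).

-9/4,13/4

1. join V+W (d=3, Q=-78) ⇒ VW; edges |V|=5/2, |W|=1/2
  updated: d(J,VW)=10, d(K,VW)=9, d(M,VW)=21/2, d(VW,X)=13/2
2. join J+M (d=1, Q=-91/2) ⇒ JM; edges |J|=-9/4, |M|=13/4
  updated: d(JM,K)=9, d(JM,VW)=39/4, d(JM,X)=3
3. join JM+X (d=3, Q=-113/4) ⇒ JMX; edges |JM|=61/16, |X|=-13/16
  updated: d(JMX,K)=9/2, d(JMX,VW)=53/8
4. join JMX+K (d=9/2, Q=-161/8) ⇒ JKMX; edges |JMX|=17/16, |K|=55/16
  updated: d(JKMX,VW)=89/16
5. join JKMX+VW (d=89/16) ⇒ JKMVWX; edges |JKMX|=89/32, |VW|=89/32
final tree: ((((J:-9/4,M:13/4):61/16,X:-13/16):17/16,K:55/16):89/32,(V:5/2,W:1/2):89/32)
total length: 273/16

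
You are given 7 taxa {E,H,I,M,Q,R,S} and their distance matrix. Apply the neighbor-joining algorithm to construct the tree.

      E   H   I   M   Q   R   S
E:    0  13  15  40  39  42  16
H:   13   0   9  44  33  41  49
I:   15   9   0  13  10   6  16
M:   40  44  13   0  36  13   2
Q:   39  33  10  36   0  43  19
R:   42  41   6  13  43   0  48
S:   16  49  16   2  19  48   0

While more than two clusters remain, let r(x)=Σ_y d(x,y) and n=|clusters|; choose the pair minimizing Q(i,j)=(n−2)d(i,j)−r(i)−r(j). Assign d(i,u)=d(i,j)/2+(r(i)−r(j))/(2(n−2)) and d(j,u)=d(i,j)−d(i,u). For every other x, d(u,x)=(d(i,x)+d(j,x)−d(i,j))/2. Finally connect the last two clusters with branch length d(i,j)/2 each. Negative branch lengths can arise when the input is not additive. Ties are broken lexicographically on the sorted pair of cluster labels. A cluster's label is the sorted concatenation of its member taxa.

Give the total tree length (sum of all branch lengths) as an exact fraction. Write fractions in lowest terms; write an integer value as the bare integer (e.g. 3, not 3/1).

1091/16

1. join E+H (d=13, Q=-289) ⇒ EH; edges |E|=41/10, |H|=89/10
  updated: d(EH,I)=11/2, d(EH,M)=71/2, d(EH,Q)=59/2, d(EH,R)=35, d(EH,S)=26
2. join M+S (d=2, Q=-405/2) ⇒ MS; edges |M|=-7/16, |S|=39/16
  updated: d(EH,MS)=119/4, d(I,MS)=27/2, d(MS,Q)=53/2, d(MS,R)=59/2
3. join I+R (d=6, Q=-261/2) ⇒ IR; edges |I|=-121/12, |R|=193/12
  updated: d(EH,IR)=69/4, d(IR,MS)=37/2, d(IR,Q)=47/2
4. join EH+IR (d=69/4, Q=-405/4) ⇒ EHIR; edges |EH|=207/16, |IR|=69/16
  updated: d(EHIR,MS)=31/2, d(EHIR,Q)=143/8
5. join EHIR+MS (d=31/2, Q=-479/8) ⇒ EHIMRS; edges |EHIR|=55/16, |MS|=193/16
  updated: d(EHIMRS,Q)=231/16
6. join EHIMRS+Q (d=231/16) ⇒ EHIMQRS; edges |EHIMRS|=231/32, |Q|=231/32
final tree: ((((E:41/10,H:89/10):207/16,(I:-121/12,R:193/12):69/16):55/16,(M:-7/16,S:39/16):193/16):231/32,Q:231/32)
total length: 1091/16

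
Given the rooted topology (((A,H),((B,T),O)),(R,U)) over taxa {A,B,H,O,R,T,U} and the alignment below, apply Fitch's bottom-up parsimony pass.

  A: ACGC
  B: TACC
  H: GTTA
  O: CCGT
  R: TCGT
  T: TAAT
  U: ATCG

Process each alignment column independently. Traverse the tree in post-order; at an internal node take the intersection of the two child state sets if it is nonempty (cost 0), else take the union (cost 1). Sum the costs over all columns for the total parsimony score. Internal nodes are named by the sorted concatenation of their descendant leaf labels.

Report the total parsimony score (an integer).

[col 0] AH: children A:{A}, H:{G} ∪→ {A,G}; cost 1
[col 0] BT: children B:{T}, T:{T} ∩→ {T}; cost 0
[col 0] BOT: children BT:{T}, O:{C} ∪→ {C,T}; cost 1
[col 0] ABHOT: children AH:{A,G}, BOT:{C,T} ∪→ {A,C,G,T}; cost 1
[col 0] RU: children R:{T}, U:{A} ∪→ {A,T}; cost 1
[col 0] ABHORTU: children ABHOT:{A,C,G,T}, RU:{A,T} ∩→ {A,T}; cost 0
[col 1] AH: children A:{C}, H:{T} ∪→ {C,T}; cost 1
[col 1] BT: children B:{A}, T:{A} ∩→ {A}; cost 0
[col 1] BOT: children BT:{A}, O:{C} ∪→ {A,C}; cost 1
[col 1] ABHOT: children AH:{C,T}, BOT:{A,C} ∩→ {C}; cost 0
[col 1] RU: children R:{C}, U:{T} ∪→ {C,T}; cost 1
[col 1] ABHORTU: children ABHOT:{C}, RU:{C,T} ∩→ {C}; cost 0
[col 2] AH: children A:{G}, H:{T} ∪→ {G,T}; cost 1
[col 2] BT: children B:{C}, T:{A} ∪→ {A,C}; cost 1
[col 2] BOT: children BT:{A,C}, O:{G} ∪→ {A,C,G}; cost 1
[col 2] ABHOT: children AH:{G,T}, BOT:{A,C,G} ∩→ {G}; cost 0
[col 2] RU: children R:{G}, U:{C} ∪→ {C,G}; cost 1
[col 2] ABHORTU: children ABHOT:{G}, RU:{C,G} ∩→ {G}; cost 0
[col 3] AH: children A:{C}, H:{A} ∪→ {A,C}; cost 1
[col 3] BT: children B:{C}, T:{T} ∪→ {C,T}; cost 1
[col 3] BOT: children BT:{C,T}, O:{T} ∩→ {T}; cost 0
[col 3] ABHOT: children AH:{A,C}, BOT:{T} ∪→ {A,C,T}; cost 1
[col 3] RU: children R:{T}, U:{G} ∪→ {G,T}; cost 1
[col 3] ABHORTU: children ABHOT:{A,C,T}, RU:{G,T} ∩→ {T}; cost 0
per-site changes: [4, 3, 4, 4]; total = 15

15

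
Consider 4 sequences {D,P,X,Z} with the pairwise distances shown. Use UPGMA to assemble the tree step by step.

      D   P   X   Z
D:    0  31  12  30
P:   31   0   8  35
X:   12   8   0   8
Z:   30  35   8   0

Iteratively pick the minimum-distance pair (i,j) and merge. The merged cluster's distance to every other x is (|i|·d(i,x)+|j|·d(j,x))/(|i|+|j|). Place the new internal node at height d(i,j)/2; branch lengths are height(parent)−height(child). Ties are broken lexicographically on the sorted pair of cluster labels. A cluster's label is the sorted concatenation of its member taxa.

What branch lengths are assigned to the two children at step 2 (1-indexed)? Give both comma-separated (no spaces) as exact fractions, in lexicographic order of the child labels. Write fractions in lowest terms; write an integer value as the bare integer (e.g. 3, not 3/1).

43/4,27/4

step 1: merge (P,X) at d=8; branch lengths P→4, X→4; new cluster PX
  updated: d(D,PX)=43/2, d(PX,Z)=43/2
step 2: merge (D,PX) at d=43/2; branch lengths D→43/4, PX→27/4; new cluster DPX
  updated: d(DPX,Z)=73/3
step 3: merge (DPX,Z) at d=73/3; branch lengths DPX→17/12, Z→73/6; new cluster DPXZ
final tree: ((D:43/4,(P:4,X:4):27/4):17/12,Z:73/6)
total length: 469/12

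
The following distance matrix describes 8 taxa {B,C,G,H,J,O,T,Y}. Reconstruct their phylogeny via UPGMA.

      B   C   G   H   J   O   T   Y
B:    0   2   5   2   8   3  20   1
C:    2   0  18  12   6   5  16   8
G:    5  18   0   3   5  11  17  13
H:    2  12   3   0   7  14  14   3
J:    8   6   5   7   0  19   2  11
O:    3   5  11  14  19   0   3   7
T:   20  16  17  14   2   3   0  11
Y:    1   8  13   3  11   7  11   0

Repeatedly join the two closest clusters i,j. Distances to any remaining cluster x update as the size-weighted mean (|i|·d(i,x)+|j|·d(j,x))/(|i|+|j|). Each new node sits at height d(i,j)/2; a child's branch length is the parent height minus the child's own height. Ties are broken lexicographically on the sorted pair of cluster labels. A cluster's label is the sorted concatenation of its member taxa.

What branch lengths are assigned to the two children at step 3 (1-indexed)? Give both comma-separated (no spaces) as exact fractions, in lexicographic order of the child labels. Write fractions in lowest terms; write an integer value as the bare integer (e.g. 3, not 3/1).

3/4,5/4

1. join B+Y (d=1) ⇒ BY; edges |B|=1/2, |Y|=1/2
  updated: d(BY,C)=5, d(BY,G)=9, d(BY,H)=5/2, d(BY,J)=19/2, d(BY,O)=5, d(BY,T)=31/2
2. join J+T (d=2) ⇒ JT; edges |J|=1, |T|=1
  updated: d(BY,JT)=25/2, d(C,JT)=11, d(G,JT)=11, d(H,JT)=21/2, d(JT,O)=11
3. join BY+H (d=5/2) ⇒ BHY; edges |BY|=3/4, |H|=5/4
  updated: d(BHY,C)=22/3, d(BHY,G)=7, d(BHY,JT)=71/6, d(BHY,O)=8
4. join C+O (d=5) ⇒ CO; edges |C|=5/2, |O|=5/2
  updated: d(BHY,CO)=23/3, d(CO,G)=29/2, d(CO,JT)=11
5. join BHY+G (d=7) ⇒ BGHY; edges |BHY|=9/4, |G|=7/2
  updated: d(BGHY,CO)=75/8, d(BGHY,JT)=93/8
6. join BGHY+CO (d=75/8) ⇒ BCGHOY; edges |BGHY|=19/16, |CO|=35/16
  updated: d(BCGHOY,JT)=137/12
7. join BCGHOY+JT (d=137/12) ⇒ BCGHJOTY; edges |BCGHOY|=49/48, |JT|=113/24
final tree: (((((B:1/2,Y:1/2):3/4,H:5/4):9/4,G:7/2):19/16,(C:5/2,O:5/2):35/16):49/48,(J:1,T:1):113/24)
total length: 1193/48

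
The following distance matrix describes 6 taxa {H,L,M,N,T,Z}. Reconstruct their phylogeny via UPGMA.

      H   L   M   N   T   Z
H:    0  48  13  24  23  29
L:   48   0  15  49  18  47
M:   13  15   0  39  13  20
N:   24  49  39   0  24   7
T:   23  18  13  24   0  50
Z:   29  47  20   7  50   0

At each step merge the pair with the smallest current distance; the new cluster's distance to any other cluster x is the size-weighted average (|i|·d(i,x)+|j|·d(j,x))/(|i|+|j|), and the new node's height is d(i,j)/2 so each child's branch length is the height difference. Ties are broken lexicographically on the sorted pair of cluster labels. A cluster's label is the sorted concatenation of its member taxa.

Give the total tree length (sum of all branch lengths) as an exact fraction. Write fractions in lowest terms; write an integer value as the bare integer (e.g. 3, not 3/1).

step 1: merge (N,Z) at d=7; branch lengths N→7/2, Z→7/2; new cluster NZ
  updated: d(H,NZ)=53/2, d(L,NZ)=48, d(M,NZ)=59/2, d(NZ,T)=37
step 2: merge (H,M) at d=13; branch lengths H→13/2, M→13/2; new cluster HM
  updated: d(HM,L)=63/2, d(HM,NZ)=28, d(HM,T)=18
step 3: merge (HM,T) at d=18; branch lengths HM→5/2, T→9; new cluster HMT
  updated: d(HMT,L)=27, d(HMT,NZ)=31
step 4: merge (HMT,L) at d=27; branch lengths HMT→9/2, L→27/2; new cluster HLMT
  updated: d(HLMT,NZ)=141/4
step 5: merge (HLMT,NZ) at d=141/4; branch lengths HLMT→33/8, NZ→113/8; new cluster HLMNTZ
final tree: ((((H:13/2,M:13/2):5/2,T:9):9/2,L:27/2):33/8,(N:7/2,Z:7/2):113/8)
total length: 271/4

271/4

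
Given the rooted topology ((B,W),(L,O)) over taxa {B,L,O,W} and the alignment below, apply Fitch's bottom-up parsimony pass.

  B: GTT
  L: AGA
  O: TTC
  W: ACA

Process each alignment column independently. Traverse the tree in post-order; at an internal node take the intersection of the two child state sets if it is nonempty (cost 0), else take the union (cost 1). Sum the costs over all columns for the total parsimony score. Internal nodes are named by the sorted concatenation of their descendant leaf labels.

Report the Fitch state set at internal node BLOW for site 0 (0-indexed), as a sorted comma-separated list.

BW@0: {G} ∪ {A} = {A,G} (union, +1)
LO@0: {A} ∪ {T} = {A,T} (union, +1)
BLOW@0: {A,G} ∩ {A,T} = {A} (intersection, +0)
BW@1: {T} ∪ {C} = {C,T} (union, +1)
LO@1: {G} ∪ {T} = {G,T} (union, +1)
BLOW@1: {C,T} ∩ {G,T} = {T} (intersection, +0)
BW@2: {T} ∪ {A} = {A,T} (union, +1)
LO@2: {A} ∪ {C} = {A,C} (union, +1)
BLOW@2: {A,T} ∩ {A,C} = {A} (intersection, +0)
per-site changes: [2, 2, 2]; total = 6

A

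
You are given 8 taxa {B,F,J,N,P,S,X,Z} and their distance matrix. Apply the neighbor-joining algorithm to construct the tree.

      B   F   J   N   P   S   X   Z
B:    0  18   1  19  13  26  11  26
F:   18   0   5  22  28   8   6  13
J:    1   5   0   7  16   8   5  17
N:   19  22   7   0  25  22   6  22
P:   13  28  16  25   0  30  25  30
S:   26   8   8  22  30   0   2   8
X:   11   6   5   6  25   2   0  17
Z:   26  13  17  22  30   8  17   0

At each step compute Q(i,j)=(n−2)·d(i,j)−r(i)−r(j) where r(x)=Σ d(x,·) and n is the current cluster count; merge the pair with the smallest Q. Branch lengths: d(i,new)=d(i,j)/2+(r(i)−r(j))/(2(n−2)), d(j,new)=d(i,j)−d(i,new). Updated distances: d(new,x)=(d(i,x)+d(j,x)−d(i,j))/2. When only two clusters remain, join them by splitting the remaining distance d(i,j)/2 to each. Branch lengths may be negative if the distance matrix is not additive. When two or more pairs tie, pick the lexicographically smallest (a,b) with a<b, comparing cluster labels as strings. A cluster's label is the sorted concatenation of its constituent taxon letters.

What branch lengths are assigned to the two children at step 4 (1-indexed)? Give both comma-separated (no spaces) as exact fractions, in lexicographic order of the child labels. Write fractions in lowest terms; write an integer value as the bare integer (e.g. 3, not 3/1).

125/24,-77/24

step 1: merge (B,P) at d=13, Q=-203; branch lengths B→25/12, P→131/12; new cluster BP
  updated: d(BP,F)=33/2, d(BP,J)=2, d(BP,N)=31/2, d(BP,S)=43/2, d(BP,X)=23/2, d(BP,Z)=43/2
step 2: merge (S,Z) at d=8, Q=-128; branch lengths S→11/10, Z→69/10; new cluster SZ
  updated: d(BP,SZ)=35/2, d(F,SZ)=13/2, d(J,SZ)=17/2, d(N,SZ)=18, d(SZ,X)=11/2
step 3: merge (F,SZ) at d=13/2, Q=-86; branch lengths F→13/4, SZ→13/4; new cluster FSZ
  updated: d(BP,FSZ)=55/4, d(FSZ,J)=7/2, d(FSZ,N)=67/4, d(FSZ,X)=5/2
step 4: merge (BP,J) at d=2, Q=-217/4; branch lengths BP→125/24, J→-77/24; new cluster BJP
  updated: d(BJP,FSZ)=61/8, d(BJP,N)=41/4, d(BJP,X)=29/4
step 5: merge (BJP,N) at d=41/4, Q=-301/8; branch lengths BJP→101/32, N→227/32; new cluster BJNP
  updated: d(BJNP,FSZ)=113/16, d(BJNP,X)=3/2
step 6: merge (BJNP,FSZ) at d=113/16, Q=-177/16; branch lengths BJNP→97/32, FSZ→129/32; new cluster BFJNPSZ
  updated: d(BFJNPSZ,X)=-49/32
step 7: merge (BFJNPSZ,X) at d=-49/32; branch lengths BFJNPSZ→-49/64, X→-49/64; new cluster BFJNPSXZ
final tree: (((((B:25/12,P:131/12):125/24,J:-77/24):101/32,N:227/32):97/32,(F:13/4,(S:11/10,Z:69/10):13/4):129/32):-49/64,X:-49/64)
total length: 1449/32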